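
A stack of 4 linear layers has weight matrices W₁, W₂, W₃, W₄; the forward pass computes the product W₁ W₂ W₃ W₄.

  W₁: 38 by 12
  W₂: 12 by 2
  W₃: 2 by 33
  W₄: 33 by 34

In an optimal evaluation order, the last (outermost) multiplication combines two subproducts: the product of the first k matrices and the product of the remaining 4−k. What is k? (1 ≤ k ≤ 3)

2

Adjacent pairs: W₁W₂ = 38·12·2 = 912; W₂W₃ = 12·2·33 = 792; W₃W₄ = 2·33·34 = 2244.
Length 3: W₁..W₃: k=1: 0+792+38·12·33=15840; k=2: 912+0+38·2·33=3420 → min 3420 | W₂..W₄: k=2: 0+2244+12·2·34=3060; k=3: 792+0+12·33·34=14256 → min 3060.
Top-level splits: k=1: (W₁..W₁)·(W₂..W₄) → 0+3060+38·12·34 = 18564; k=2: (W₁..W₂)·(W₃..W₄) → 912+2244+38·2·34 = 5740; k=3: (W₁..W₃)·(W₄..W₄) → 3420+0+38·33·34 = 46056.
Best split is after W₂, i.e. k = 2.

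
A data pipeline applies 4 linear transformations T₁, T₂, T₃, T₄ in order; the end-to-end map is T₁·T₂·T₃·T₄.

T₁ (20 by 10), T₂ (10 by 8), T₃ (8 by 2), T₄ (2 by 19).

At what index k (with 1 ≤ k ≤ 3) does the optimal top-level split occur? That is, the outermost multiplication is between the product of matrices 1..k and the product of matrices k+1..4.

3

Adjacent pairs: T₁T₂ = 20·10·8 = 1600; T₂T₃ = 10·8·2 = 160; T₃T₄ = 8·2·19 = 304.
Length 3: T₁..T₃: k=1: 0+160+20·10·2=560; k=2: 1600+0+20·8·2=1920 → min 560 | T₂..T₄: k=2: 0+304+10·8·19=1824; k=3: 160+0+10·2·19=540 → min 540.
Top-level splits: k=1: (T₁..T₁)·(T₂..T₄) → 0+540+20·10·19 = 4340; k=2: (T₁..T₂)·(T₃..T₄) → 1600+304+20·8·19 = 4944; k=3: (T₁..T₃)·(T₄..T₄) → 560+0+20·2·19 = 1320.
Best split is after T₃, i.e. k = 3.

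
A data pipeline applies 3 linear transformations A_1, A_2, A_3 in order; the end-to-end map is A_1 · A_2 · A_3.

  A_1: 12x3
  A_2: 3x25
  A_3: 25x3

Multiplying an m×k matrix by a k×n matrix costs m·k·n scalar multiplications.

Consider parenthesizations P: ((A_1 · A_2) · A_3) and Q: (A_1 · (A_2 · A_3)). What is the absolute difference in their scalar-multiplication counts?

1467

Order P = ((A_1 · A_2) · A_3): (A_1 · A_2): 12×3 by 3×25 → 12×25, cost 12·3·25 = 900; ((A_1 · A_2) · A_3): 12×25 by 25×3 → 12×3, cost 12·25·3 = 900; cumulative 1800. Total 1800.
Order Q = (A_1 · (A_2 · A_3)): (A_2 · A_3): 3×25 by 25×3 → 3×3, cost 3·25·3 = 225; (A_1 · (A_2 · A_3)): 12×3 by 3×3 → 12×3, cost 12·3·3 = 108; cumulative 333. Total 333.
Difference: |1800 − 333| = 1467.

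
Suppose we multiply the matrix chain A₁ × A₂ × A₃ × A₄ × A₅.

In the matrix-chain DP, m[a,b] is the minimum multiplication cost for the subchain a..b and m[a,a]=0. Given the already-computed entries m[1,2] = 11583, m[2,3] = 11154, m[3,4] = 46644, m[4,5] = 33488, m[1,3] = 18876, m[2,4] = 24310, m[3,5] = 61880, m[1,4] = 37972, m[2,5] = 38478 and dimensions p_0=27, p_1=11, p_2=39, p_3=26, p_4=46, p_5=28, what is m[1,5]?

m[1,5] = min over k∈[1,4] of m[1,k]+m[k+1,5]+p_{0}·p_k·p_{5}.
k=1: 0 + 38478 + 27·11·28 = 46794; k=2: 11583 + 61880 + 27·39·28 = 102947; k=3: 18876 + 33488 + 27·26·28 = 72020; k=4: 37972 + 0 + 27·46·28 = 72748.
Minimum: 46794 at k=1.

46794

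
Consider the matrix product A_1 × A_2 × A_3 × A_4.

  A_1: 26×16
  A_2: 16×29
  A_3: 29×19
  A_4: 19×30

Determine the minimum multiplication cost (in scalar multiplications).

30416

Adjacent pairs: A_1A_2 = 26·16·29 = 12064; A_2A_3 = 16·29·19 = 8816; A_3A_4 = 29·19·30 = 16530.
Length 3: A_1..A_3: k=1: 0+8816+26·16·19=16720; k=2: 12064+0+26·29·19=26390 → min 16720 | A_2..A_4: k=2: 0+16530+16·29·30=30450; k=3: 8816+0+16·19·30=17936 → min 17936.
Length 4: A_1..A_4: k=1: 0+17936+26·16·30=30416; k=2: 12064+16530+26·29·30=51214; k=3: 16720+0+26·19·30=31540 → min 30416.
Optimal order: (A_1 × ((A_2 × A_3) × A_4)) with cost 30416.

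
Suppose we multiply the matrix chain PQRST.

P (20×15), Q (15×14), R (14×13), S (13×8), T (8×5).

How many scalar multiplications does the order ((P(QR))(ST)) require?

(QR): 15×14 by 14×13 → 15×13, cost 15·14·13 = 2730
(P(QR)): 20×15 by 15×13 → 20×13, cost 20·15·13 = 3900; cumulative 6630
(ST): 13×8 by 8×5 → 13×5, cost 13·8·5 = 520
((P(QR))(ST)): 20×13 by 13×5 → 20×5, cost 20·13·5 = 1300; cumulative 8450
Total: 8450 scalar multiplications.

8450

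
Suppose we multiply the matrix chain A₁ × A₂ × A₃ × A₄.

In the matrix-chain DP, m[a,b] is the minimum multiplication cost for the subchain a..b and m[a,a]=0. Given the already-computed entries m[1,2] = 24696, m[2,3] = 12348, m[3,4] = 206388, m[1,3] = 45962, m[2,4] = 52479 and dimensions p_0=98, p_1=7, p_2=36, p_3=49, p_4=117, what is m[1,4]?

132741

m[1,4] = min over k∈[1,3] of m[1,k]+m[k+1,4]+p_{0}·p_k·p_{4}.
k=1: 0 + 52479 + 98·7·117 = 132741; k=2: 24696 + 206388 + 98·36·117 = 643860; k=3: 45962 + 0 + 98·49·117 = 607796.
Minimum: 132741 at k=1.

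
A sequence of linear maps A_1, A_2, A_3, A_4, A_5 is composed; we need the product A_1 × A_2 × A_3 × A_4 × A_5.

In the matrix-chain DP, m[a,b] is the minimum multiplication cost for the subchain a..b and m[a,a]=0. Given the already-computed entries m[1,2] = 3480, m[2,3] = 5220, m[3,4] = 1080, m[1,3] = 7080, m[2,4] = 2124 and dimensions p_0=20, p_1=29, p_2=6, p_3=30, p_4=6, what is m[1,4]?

5280

m[1,4] = min over k∈[1,3] of m[1,k]+m[k+1,4]+p_{0}·p_k·p_{4}.
k=1: 0 + 2124 + 20·29·6 = 5604; k=2: 3480 + 1080 + 20·6·6 = 5280; k=3: 7080 + 0 + 20·30·6 = 10680.
Minimum: 5280 at k=2.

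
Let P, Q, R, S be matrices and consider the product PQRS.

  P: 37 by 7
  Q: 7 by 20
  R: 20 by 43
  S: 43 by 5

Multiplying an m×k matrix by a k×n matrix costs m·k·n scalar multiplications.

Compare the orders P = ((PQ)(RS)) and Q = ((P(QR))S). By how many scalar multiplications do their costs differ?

Order P = ((PQ)(RS)): (PQ): 37×7 by 7×20 → 37×20, cost 37·7·20 = 5180; (RS): 20×43 by 43×5 → 20×5, cost 20·43·5 = 4300; ((PQ)(RS)): 37×20 by 20×5 → 37×5, cost 37·20·5 = 3700; cumulative 13180. Total 13180.
Order Q = ((P(QR))S): (QR): 7×20 by 20×43 → 7×43, cost 7·20·43 = 6020; (P(QR)): 37×7 by 7×43 → 37×43, cost 37·7·43 = 11137; cumulative 17157; ((P(QR))S): 37×43 by 43×5 → 37×5, cost 37·43·5 = 7955; cumulative 25112. Total 25112.
Difference: |13180 − 25112| = 11932.

11932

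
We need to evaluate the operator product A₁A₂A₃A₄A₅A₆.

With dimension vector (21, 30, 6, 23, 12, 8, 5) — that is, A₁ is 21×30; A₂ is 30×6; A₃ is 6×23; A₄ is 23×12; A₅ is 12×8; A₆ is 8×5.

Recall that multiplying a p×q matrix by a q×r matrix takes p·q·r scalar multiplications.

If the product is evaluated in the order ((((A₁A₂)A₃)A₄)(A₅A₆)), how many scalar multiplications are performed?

(A₁A₂): 21×30 by 30×6 → 21×6, cost 21·30·6 = 3780
((A₁A₂)A₃): 21×6 by 6×23 → 21×23, cost 21·6·23 = 2898; cumulative 6678
(((A₁A₂)A₃)A₄): 21×23 by 23×12 → 21×12, cost 21·23·12 = 5796; cumulative 12474
(A₅A₆): 12×8 by 8×5 → 12×5, cost 12·8·5 = 480
((((A₁A₂)A₃)A₄)(A₅A₆)): 21×12 by 12×5 → 21×5, cost 21·12·5 = 1260; cumulative 14214
Total: 14214 scalar multiplications.

14214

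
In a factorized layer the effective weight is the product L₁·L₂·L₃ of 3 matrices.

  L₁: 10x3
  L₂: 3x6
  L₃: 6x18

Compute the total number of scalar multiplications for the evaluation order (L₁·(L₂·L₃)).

(L₂·L₃): 3×6 by 6×18 → 3×18, cost 3·6·18 = 324
(L₁·(L₂·L₃)): 10×3 by 3×18 → 10×18, cost 10·3·18 = 540; cumulative 864
Total: 864 scalar multiplications.

864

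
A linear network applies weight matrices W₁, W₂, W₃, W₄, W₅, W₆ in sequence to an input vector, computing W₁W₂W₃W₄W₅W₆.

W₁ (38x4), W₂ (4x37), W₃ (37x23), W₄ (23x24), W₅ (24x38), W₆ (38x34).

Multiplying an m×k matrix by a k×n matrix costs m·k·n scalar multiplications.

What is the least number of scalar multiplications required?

Adjacent pairs: W₁W₂ = 38·4·37 = 5624; W₂W₃ = 4·37·23 = 3404; W₃W₄ = 37·23·24 = 20424; W₄W₅ = 23·24·38 = 20976; W₅W₆ = 24·38·34 = 31008.
Length 3: W₁..W₃: k=1: 0+3404+38·4·23=6900; k=2: 5624+0+38·37·23=37962 → min 6900 | W₂..W₄: k=2: 0+20424+4·37·24=23976; k=3: 3404+0+4·23·24=5612 → min 5612 | W₃..W₅: k=3: 0+20976+37·23·38=53314; k=4: 20424+0+37·24·38=54168 → min 53314 | W₄..W₆: k=4: 0+31008+23·24·34=49776; k=5: 20976+0+23·38·34=50692 → min 49776.
Length 4: W₁..W₄: k=1: 0+5612+38·4·24=9260; k=2: 5624+20424+38·37·24=59792; k=3: 6900+0+38·23·24=27876 → min 9260 | W₂..W₅: k=2: 0+53314+4·37·38=58938; k=3: 3404+20976+4·23·38=27876; k=4: 5612+0+4·24·38=9260 → min 9260 | W₃..W₆: k=3: 0+49776+37·23·34=78710; k=4: 20424+31008+37·24·34=81624; k=5: 53314+0+37·38·34=101118 → min 78710.
Length 5: W₁..W₅: k=1: 0+9260+38·4·38=15036; k=2: 5624+53314+38·37·38=112366; k=3: 6900+20976+38·23·38=61088; k=4: 9260+0+38·24·38=43916 → min 15036 | W₂..W₆: k=2: 0+78710+4·37·34=83742; k=3: 3404+49776+4·23·34=56308; k=4: 5612+31008+4·24·34=39884; k=5: 9260+0+4·38·34=14428 → min 14428.
Length 6: W₁..W₆: k=1: 0+14428+38·4·34=19596; k=2: 5624+78710+38·37·34=132138; k=3: 6900+49776+38·23·34=86392; k=4: 9260+31008+38·24·34=71276; k=5: 15036+0+38·38·34=64132 → min 19596.
Optimal order: (W₁((((W₂W₃)W₄)W₅)W₆)) with cost 19596.

19596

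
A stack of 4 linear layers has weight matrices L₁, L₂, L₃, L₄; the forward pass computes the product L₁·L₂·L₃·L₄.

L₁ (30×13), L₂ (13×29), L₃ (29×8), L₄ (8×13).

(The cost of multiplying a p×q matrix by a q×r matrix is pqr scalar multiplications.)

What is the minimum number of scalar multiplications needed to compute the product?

9256

Adjacent pairs: L₁L₂ = 30·13·29 = 11310; L₂L₃ = 13·29·8 = 3016; L₃L₄ = 29·8·13 = 3016.
Length 3: L₁..L₃: k=1: 0+3016+30·13·8=6136; k=2: 11310+0+30·29·8=18270 → min 6136 | L₂..L₄: k=2: 0+3016+13·29·13=7917; k=3: 3016+0+13·8·13=4368 → min 4368.
Length 4: L₁..L₄: k=1: 0+4368+30·13·13=9438; k=2: 11310+3016+30·29·13=25636; k=3: 6136+0+30·8·13=9256 → min 9256.
Optimal order: ((L₁·(L₂·L₃))·L₄) with cost 9256.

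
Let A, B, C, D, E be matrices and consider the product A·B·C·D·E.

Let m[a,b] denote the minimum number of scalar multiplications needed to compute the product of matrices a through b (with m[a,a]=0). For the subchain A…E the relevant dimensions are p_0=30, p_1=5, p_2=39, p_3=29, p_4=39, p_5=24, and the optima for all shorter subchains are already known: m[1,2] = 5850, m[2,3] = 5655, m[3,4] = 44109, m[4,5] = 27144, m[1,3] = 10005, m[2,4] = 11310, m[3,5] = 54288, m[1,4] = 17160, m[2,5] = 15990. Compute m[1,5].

19590

m[1,5] = min over k∈[1,4] of m[1,k]+m[k+1,5]+p_{0}·p_k·p_{5}.
k=1: 0 + 15990 + 30·5·24 = 19590; k=2: 5850 + 54288 + 30·39·24 = 88218; k=3: 10005 + 27144 + 30·29·24 = 58029; k=4: 17160 + 0 + 30·39·24 = 45240.
Minimum: 19590 at k=1.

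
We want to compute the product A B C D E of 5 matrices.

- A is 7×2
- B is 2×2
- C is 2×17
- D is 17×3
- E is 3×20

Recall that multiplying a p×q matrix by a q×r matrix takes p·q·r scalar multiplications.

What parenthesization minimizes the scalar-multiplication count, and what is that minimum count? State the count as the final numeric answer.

514

Adjacent pairs: AB = 7·2·2 = 28; BC = 2·2·17 = 68; CD = 2·17·3 = 102; DE = 17·3·20 = 1020.
Length 3: A..C: k=1: 0+68+7·2·17=306; k=2: 28+0+7·2·17=266 → min 266 | B..D: k=2: 0+102+2·2·3=114; k=3: 68+0+2·17·3=170 → min 114 | C..E: k=3: 0+1020+2·17·20=1700; k=4: 102+0+2·3·20=222 → min 222.
Length 4: A..D: k=1: 0+114+7·2·3=156; k=2: 28+102+7·2·3=172; k=3: 266+0+7·17·3=623 → min 156 | B..E: k=2: 0+222+2·2·20=302; k=3: 68+1020+2·17·20=1768; k=4: 114+0+2·3·20=234 → min 234.
Length 5: A..E: k=1: 0+234+7·2·20=514; k=2: 28+222+7·2·20=530; k=3: 266+1020+7·17·20=3666; k=4: 156+0+7·3·20=576 → min 514.
Optimal parenthesization: (A ((B (C D)) E)) with cost 514.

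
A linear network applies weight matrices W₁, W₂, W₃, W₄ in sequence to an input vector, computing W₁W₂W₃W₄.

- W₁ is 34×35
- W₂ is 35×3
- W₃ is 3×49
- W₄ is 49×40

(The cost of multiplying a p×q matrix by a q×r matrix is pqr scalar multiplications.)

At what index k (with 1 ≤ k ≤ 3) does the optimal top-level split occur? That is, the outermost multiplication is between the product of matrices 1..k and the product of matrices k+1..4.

Adjacent pairs: W₁W₂ = 34·35·3 = 3570; W₂W₃ = 35·3·49 = 5145; W₃W₄ = 3·49·40 = 5880.
Length 3: W₁..W₃: k=1: 0+5145+34·35·49=63455; k=2: 3570+0+34·3·49=8568 → min 8568 | W₂..W₄: k=2: 0+5880+35·3·40=10080; k=3: 5145+0+35·49·40=73745 → min 10080.
Top-level splits: k=1: (W₁..W₁)·(W₂..W₄) → 0+10080+34·35·40 = 57680; k=2: (W₁..W₂)·(W₃..W₄) → 3570+5880+34·3·40 = 13530; k=3: (W₁..W₃)·(W₄..W₄) → 8568+0+34·49·40 = 75208.
Best split is after W₂, i.e. k = 2.

2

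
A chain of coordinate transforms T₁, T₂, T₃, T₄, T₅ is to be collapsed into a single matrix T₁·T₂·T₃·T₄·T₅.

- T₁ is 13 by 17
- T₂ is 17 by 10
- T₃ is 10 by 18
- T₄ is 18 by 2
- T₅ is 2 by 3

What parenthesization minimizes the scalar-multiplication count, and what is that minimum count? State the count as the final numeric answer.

1220

Adjacent pairs: T₁T₂ = 13·17·10 = 2210; T₂T₃ = 17·10·18 = 3060; T₃T₄ = 10·18·2 = 360; T₄T₅ = 18·2·3 = 108.
Length 3: T₁..T₃: k=1: 0+3060+13·17·18=7038; k=2: 2210+0+13·10·18=4550 → min 4550 | T₂..T₄: k=2: 0+360+17·10·2=700; k=3: 3060+0+17·18·2=3672 → min 700 | T₃..T₅: k=3: 0+108+10·18·3=648; k=4: 360+0+10·2·3=420 → min 420.
Length 4: T₁..T₄: k=1: 0+700+13·17·2=1142; k=2: 2210+360+13·10·2=2830; k=3: 4550+0+13·18·2=5018 → min 1142 | T₂..T₅: k=2: 0+420+17·10·3=930; k=3: 3060+108+17·18·3=4086; k=4: 700+0+17·2·3=802 → min 802.
Length 5: T₁..T₅: k=1: 0+802+13·17·3=1465; k=2: 2210+420+13·10·3=3020; k=3: 4550+108+13·18·3=5360; k=4: 1142+0+13·2·3=1220 → min 1220.
Optimal parenthesization: ((T₁·(T₂·(T₃·T₄)))·T₅) with cost 1220.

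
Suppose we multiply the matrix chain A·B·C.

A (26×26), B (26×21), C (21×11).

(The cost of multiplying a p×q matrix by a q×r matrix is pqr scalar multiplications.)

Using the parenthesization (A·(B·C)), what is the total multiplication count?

13442

(B·C): 26×21 by 21×11 → 26×11, cost 26·21·11 = 6006
(A·(B·C)): 26×26 by 26×11 → 26×11, cost 26·26·11 = 7436; cumulative 13442
Total: 13442 scalar multiplications.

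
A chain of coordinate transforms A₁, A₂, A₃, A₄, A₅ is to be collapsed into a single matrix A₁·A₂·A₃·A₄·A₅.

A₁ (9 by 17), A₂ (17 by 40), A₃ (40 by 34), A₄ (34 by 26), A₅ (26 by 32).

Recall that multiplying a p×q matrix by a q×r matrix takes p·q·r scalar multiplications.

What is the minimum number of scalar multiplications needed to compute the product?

Adjacent pairs: A₁A₂ = 9·17·40 = 6120; A₂A₃ = 17·40·34 = 23120; A₃A₄ = 40·34·26 = 35360; A₄A₅ = 34·26·32 = 28288.
Length 3: A₁..A₃: k=1: 0+23120+9·17·34=28322; k=2: 6120+0+9·40·34=18360 → min 18360 | A₂..A₄: k=2: 0+35360+17·40·26=53040; k=3: 23120+0+17·34·26=38148 → min 38148 | A₃..A₅: k=3: 0+28288+40·34·32=71808; k=4: 35360+0+40·26·32=68640 → min 68640.
Length 4: A₁..A₄: k=1: 0+38148+9·17·26=42126; k=2: 6120+35360+9·40·26=50840; k=3: 18360+0+9·34·26=26316 → min 26316 | A₂..A₅: k=2: 0+68640+17·40·32=90400; k=3: 23120+28288+17·34·32=69904; k=4: 38148+0+17·26·32=52292 → min 52292.
Length 5: A₁..A₅: k=1: 0+52292+9·17·32=57188; k=2: 6120+68640+9·40·32=86280; k=3: 18360+28288+9·34·32=56440; k=4: 26316+0+9·26·32=33804 → min 33804.
Optimal order: ((((A₁·A₂)·A₃)·A₄)·A₅) with cost 33804.

33804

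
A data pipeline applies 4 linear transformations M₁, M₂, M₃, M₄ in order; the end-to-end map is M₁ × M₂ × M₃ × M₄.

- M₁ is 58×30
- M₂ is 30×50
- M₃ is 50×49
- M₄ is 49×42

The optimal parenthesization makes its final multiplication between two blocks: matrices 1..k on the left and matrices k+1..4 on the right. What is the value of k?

1

Adjacent pairs: M₁M₂ = 58·30·50 = 87000; M₂M₃ = 30·50·49 = 73500; M₃M₄ = 50·49·42 = 102900.
Length 3: M₁..M₃: k=1: 0+73500+58·30·49=158760; k=2: 87000+0+58·50·49=229100 → min 158760 | M₂..M₄: k=2: 0+102900+30·50·42=165900; k=3: 73500+0+30·49·42=135240 → min 135240.
Top-level splits: k=1: (M₁..M₁)·(M₂..M₄) → 0+135240+58·30·42 = 208320; k=2: (M₁..M₂)·(M₃..M₄) → 87000+102900+58·50·42 = 311700; k=3: (M₁..M₃)·(M₄..M₄) → 158760+0+58·49·42 = 278124.
Best split is after M₁, i.e. k = 1.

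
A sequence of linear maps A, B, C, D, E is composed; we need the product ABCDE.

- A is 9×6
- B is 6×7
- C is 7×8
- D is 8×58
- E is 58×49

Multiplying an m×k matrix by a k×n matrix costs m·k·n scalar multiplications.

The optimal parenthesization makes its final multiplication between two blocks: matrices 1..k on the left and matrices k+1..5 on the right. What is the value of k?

Adjacent pairs: AB = 9·6·7 = 378; BC = 6·7·8 = 336; CD = 7·8·58 = 3248; DE = 8·58·49 = 22736.
Length 3: A..C: k=1: 0+336+9·6·8=768; k=2: 378+0+9·7·8=882 → min 768 | B..D: k=2: 0+3248+6·7·58=5684; k=3: 336+0+6·8·58=3120 → min 3120 | C..E: k=3: 0+22736+7·8·49=25480; k=4: 3248+0+7·58·49=23142 → min 23142.
Length 4: A..D: k=1: 0+3120+9·6·58=6252; k=2: 378+3248+9·7·58=7280; k=3: 768+0+9·8·58=4944 → min 4944 | B..E: k=2: 0+23142+6·7·49=25200; k=3: 336+22736+6·8·49=25424; k=4: 3120+0+6·58·49=20172 → min 20172.
Top-level splits: k=1: (A..A)·(B..E) → 0+20172+9·6·49 = 22818; k=2: (A..B)·(C..E) → 378+23142+9·7·49 = 26607; k=3: (A..C)·(D..E) → 768+22736+9·8·49 = 27032; k=4: (A..D)·(E..E) → 4944+0+9·58·49 = 30522.
Best split is after A, i.e. k = 1.

1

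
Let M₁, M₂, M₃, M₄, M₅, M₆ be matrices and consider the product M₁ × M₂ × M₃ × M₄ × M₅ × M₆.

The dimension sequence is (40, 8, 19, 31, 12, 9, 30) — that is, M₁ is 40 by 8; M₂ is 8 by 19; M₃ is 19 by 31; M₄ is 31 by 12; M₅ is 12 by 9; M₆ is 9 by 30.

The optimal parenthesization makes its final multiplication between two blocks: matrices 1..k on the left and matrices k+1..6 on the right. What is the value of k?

1

Adjacent pairs: M₁M₂ = 40·8·19 = 6080; M₂M₃ = 8·19·31 = 4712; M₃M₄ = 19·31·12 = 7068; M₄M₅ = 31·12·9 = 3348; M₅M₆ = 12·9·30 = 3240.
Length 3: M₁..M₃: k=1: 0+4712+40·8·31=14632; k=2: 6080+0+40·19·31=29640 → min 14632 | M₂..M₄: k=2: 0+7068+8·19·12=8892; k=3: 4712+0+8·31·12=7688 → min 7688 | M₃..M₅: k=3: 0+3348+19·31·9=8649; k=4: 7068+0+19·12·9=9120 → min 8649 | M₄..M₆: k=4: 0+3240+31·12·30=14400; k=5: 3348+0+31·9·30=11718 → min 11718.
Length 4: M₁..M₄: k=1: 0+7688+40·8·12=11528; k=2: 6080+7068+40·19·12=22268; k=3: 14632+0+40·31·12=29512 → min 11528 | M₂..M₅: k=2: 0+8649+8·19·9=10017; k=3: 4712+3348+8·31·9=10292; k=4: 7688+0+8·12·9=8552 → min 8552 | M₃..M₆: k=3: 0+11718+19·31·30=29388; k=4: 7068+3240+19·12·30=17148; k=5: 8649+0+19·9·30=13779 → min 13779.
Length 5: M₁..M₅: k=1: 0+8552+40·8·9=11432; k=2: 6080+8649+40·19·9=21569; k=3: 14632+3348+40·31·9=29140; k=4: 11528+0+40·12·9=15848 → min 11432 | M₂..M₆: k=2: 0+13779+8·19·30=18339; k=3: 4712+11718+8·31·30=23870; k=4: 7688+3240+8·12·30=13808; k=5: 8552+0+8·9·30=10712 → min 10712.
Top-level splits: k=1: (M₁..M₁)·(M₂..M₆) → 0+10712+40·8·30 = 20312; k=2: (M₁..M₂)·(M₃..M₆) → 6080+13779+40·19·30 = 42659; k=3: (M₁..M₃)·(M₄..M₆) → 14632+11718+40·31·30 = 63550; k=4: (M₁..M₄)·(M₅..M₆) → 11528+3240+40·12·30 = 29168; k=5: (M₁..M₅)·(M₆..M₆) → 11432+0+40·9·30 = 22232.
Best split is after M₁, i.e. k = 1.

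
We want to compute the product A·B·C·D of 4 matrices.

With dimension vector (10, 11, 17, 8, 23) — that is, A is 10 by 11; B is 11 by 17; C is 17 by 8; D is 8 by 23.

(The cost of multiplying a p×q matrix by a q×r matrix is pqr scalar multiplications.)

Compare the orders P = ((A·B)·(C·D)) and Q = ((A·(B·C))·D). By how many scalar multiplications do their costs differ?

Order P = ((A·B)·(C·D)): (A·B): 10×11 by 11×17 → 10×17, cost 10·11·17 = 1870; (C·D): 17×8 by 8×23 → 17×23, cost 17·8·23 = 3128; ((A·B)·(C·D)): 10×17 by 17×23 → 10×23, cost 10·17·23 = 3910; cumulative 8908. Total 8908.
Order Q = ((A·(B·C))·D): (B·C): 11×17 by 17×8 → 11×8, cost 11·17·8 = 1496; (A·(B·C)): 10×11 by 11×8 → 10×8, cost 10·11·8 = 880; cumulative 2376; ((A·(B·C))·D): 10×8 by 8×23 → 10×23, cost 10·8·23 = 1840; cumulative 4216. Total 4216.
Difference: |8908 − 4216| = 4692.

4692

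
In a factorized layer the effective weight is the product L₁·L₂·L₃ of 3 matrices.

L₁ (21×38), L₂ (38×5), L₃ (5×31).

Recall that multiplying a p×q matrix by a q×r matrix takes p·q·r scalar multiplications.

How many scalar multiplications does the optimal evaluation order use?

Order (L₁·(L₂·L₃)): (L₂·L₃): 38×5 by 5×31 → 38×31, cost 38·5·31 = 5890; (L₁·(L₂·L₃)): 21×38 by 38×31 → 21×31, cost 21·38·31 = 24738; cumulative 30628. Total 30628.
Order ((L₁·L₂)·L₃): (L₁·L₂): 21×38 by 38×5 → 21×5, cost 21·38·5 = 3990; ((L₁·L₂)·L₃): 21×5 by 5×31 → 21×31, cost 21·5·31 = 3255; cumulative 7245. Total 7245.
Minimum: 7245.

7245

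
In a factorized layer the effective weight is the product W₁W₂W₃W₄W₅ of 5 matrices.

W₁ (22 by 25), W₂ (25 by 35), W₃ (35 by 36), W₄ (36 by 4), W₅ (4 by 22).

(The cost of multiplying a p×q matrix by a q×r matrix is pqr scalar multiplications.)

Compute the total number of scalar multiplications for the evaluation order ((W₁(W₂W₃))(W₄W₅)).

(W₂W₃): 25×35 by 35×36 → 25×36, cost 25·35·36 = 31500
(W₁(W₂W₃)): 22×25 by 25×36 → 22×36, cost 22·25·36 = 19800; cumulative 51300
(W₄W₅): 36×4 by 4×22 → 36×22, cost 36·4·22 = 3168
((W₁(W₂W₃))(W₄W₅)): 22×36 by 36×22 → 22×22, cost 22·36·22 = 17424; cumulative 71892
Total: 71892 scalar multiplications.

71892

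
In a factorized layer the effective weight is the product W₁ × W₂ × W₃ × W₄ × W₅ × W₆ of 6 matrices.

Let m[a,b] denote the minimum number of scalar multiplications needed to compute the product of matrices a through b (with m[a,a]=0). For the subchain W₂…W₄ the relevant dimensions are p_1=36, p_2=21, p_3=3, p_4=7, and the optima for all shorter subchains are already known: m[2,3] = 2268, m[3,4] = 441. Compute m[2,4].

m[2,4] = min over k∈[2,3] of m[2,k]+m[k+1,4]+p_{1}·p_k·p_{4}.
k=2: 0 + 441 + 36·21·7 = 5733; k=3: 2268 + 0 + 36·3·7 = 3024.
Minimum: 3024 at k=3.

3024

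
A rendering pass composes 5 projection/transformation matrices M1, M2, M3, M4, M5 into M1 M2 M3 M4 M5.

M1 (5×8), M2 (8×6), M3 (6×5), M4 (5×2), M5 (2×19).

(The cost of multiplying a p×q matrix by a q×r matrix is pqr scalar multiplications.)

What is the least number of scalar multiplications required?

Adjacent pairs: M1M2 = 5·8·6 = 240; M2M3 = 8·6·5 = 240; M3M4 = 6·5·2 = 60; M4M5 = 5·2·19 = 190.
Length 3: M1..M3: k=1: 0+240+5·8·5=440; k=2: 240+0+5·6·5=390 → min 390 | M2..M4: k=2: 0+60+8·6·2=156; k=3: 240+0+8·5·2=320 → min 156 | M3..M5: k=3: 0+190+6·5·19=760; k=4: 60+0+6·2·19=288 → min 288.
Length 4: M1..M4: k=1: 0+156+5·8·2=236; k=2: 240+60+5·6·2=360; k=3: 390+0+5·5·2=440 → min 236 | M2..M5: k=2: 0+288+8·6·19=1200; k=3: 240+190+8·5·19=1190; k=4: 156+0+8·2·19=460 → min 460.
Length 5: M1..M5: k=1: 0+460+5·8·19=1220; k=2: 240+288+5·6·19=1098; k=3: 390+190+5·5·19=1055; k=4: 236+0+5·2·19=426 → min 426.
Optimal order: ((M1 (M2 (M3 M4))) M5) with cost 426.

426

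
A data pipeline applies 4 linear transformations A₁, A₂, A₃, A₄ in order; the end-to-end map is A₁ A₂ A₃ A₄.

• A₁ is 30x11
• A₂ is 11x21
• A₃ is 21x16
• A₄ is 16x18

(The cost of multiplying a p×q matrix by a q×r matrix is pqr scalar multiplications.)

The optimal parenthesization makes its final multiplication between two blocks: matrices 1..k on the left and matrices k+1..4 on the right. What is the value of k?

1

Adjacent pairs: A₁A₂ = 30·11·21 = 6930; A₂A₃ = 11·21·16 = 3696; A₃A₄ = 21·16·18 = 6048.
Length 3: A₁..A₃: k=1: 0+3696+30·11·16=8976; k=2: 6930+0+30·21·16=17010 → min 8976 | A₂..A₄: k=2: 0+6048+11·21·18=10206; k=3: 3696+0+11·16·18=6864 → min 6864.
Top-level splits: k=1: (A₁..A₁)·(A₂..A₄) → 0+6864+30·11·18 = 12804; k=2: (A₁..A₂)·(A₃..A₄) → 6930+6048+30·21·18 = 24318; k=3: (A₁..A₃)·(A₄..A₄) → 8976+0+30·16·18 = 17616.
Best split is after A₁, i.e. k = 1.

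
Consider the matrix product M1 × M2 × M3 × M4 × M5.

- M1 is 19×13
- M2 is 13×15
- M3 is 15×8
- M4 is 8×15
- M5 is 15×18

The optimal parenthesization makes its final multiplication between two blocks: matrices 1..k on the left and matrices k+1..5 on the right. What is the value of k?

Adjacent pairs: M1M2 = 19·13·15 = 3705; M2M3 = 13·15·8 = 1560; M3M4 = 15·8·15 = 1800; M4M5 = 8·15·18 = 2160.
Length 3: M1..M3: k=1: 0+1560+19·13·8=3536; k=2: 3705+0+19·15·8=5985 → min 3536 | M2..M4: k=2: 0+1800+13·15·15=4725; k=3: 1560+0+13·8·15=3120 → min 3120 | M3..M5: k=3: 0+2160+15·8·18=4320; k=4: 1800+0+15·15·18=5850 → min 4320.
Length 4: M1..M4: k=1: 0+3120+19·13·15=6825; k=2: 3705+1800+19·15·15=9780; k=3: 3536+0+19·8·15=5816 → min 5816 | M2..M5: k=2: 0+4320+13·15·18=7830; k=3: 1560+2160+13·8·18=5592; k=4: 3120+0+13·15·18=6630 → min 5592.
Top-level splits: k=1: (M1..M1)·(M2..M5) → 0+5592+19·13·18 = 10038; k=2: (M1..M2)·(M3..M5) → 3705+4320+19·15·18 = 13155; k=3: (M1..M3)·(M4..M5) → 3536+2160+19·8·18 = 8432; k=4: (M1..M4)·(M5..M5) → 5816+0+19·15·18 = 10946.
Best split is after M3, i.e. k = 3.

3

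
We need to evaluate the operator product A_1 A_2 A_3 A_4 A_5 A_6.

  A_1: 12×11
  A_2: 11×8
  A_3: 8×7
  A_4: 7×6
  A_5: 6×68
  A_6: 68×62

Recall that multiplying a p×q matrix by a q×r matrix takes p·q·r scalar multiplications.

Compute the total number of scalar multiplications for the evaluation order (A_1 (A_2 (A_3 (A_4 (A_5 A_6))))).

(A_5 A_6): 6×68 by 68×62 → 6×62, cost 6·68·62 = 25296
(A_4 (A_5 A_6)): 7×6 by 6×62 → 7×62, cost 7·6·62 = 2604; cumulative 27900
(A_3 (A_4 (A_5 A_6))): 8×7 by 7×62 → 8×62, cost 8·7·62 = 3472; cumulative 31372
(A_2 (A_3 (A_4 (A_5 A_6)))): 11×8 by 8×62 → 11×62, cost 11·8·62 = 5456; cumulative 36828
(A_1 (A_2 (A_3 (A_4 (A_5 A_6))))): 12×11 by 11×62 → 12×62, cost 12·11·62 = 8184; cumulative 45012
Total: 45012 scalar multiplications.

45012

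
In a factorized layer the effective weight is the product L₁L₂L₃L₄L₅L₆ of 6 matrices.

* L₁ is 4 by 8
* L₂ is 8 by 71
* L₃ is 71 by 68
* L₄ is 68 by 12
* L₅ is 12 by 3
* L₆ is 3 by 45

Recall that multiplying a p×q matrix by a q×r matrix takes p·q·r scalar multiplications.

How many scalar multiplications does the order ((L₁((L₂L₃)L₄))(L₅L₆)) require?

(L₂L₃): 8×71 by 71×68 → 8×68, cost 8·71·68 = 38624
((L₂L₃)L₄): 8×68 by 68×12 → 8×12, cost 8·68·12 = 6528; cumulative 45152
(L₁((L₂L₃)L₄)): 4×8 by 8×12 → 4×12, cost 4·8·12 = 384; cumulative 45536
(L₅L₆): 12×3 by 3×45 → 12×45, cost 12·3·45 = 1620
((L₁((L₂L₃)L₄))(L₅L₆)): 4×12 by 12×45 → 4×45, cost 4·12·45 = 2160; cumulative 49316
Total: 49316 scalar multiplications.

49316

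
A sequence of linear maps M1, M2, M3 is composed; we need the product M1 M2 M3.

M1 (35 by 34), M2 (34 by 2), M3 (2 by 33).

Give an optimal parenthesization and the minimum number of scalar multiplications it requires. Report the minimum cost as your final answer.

(M1 (M2 M3)): cost 41514.
((M1 M2) M3): cost 4690.
Optimal: ((M1 M2) M3) with cost 4690.

4690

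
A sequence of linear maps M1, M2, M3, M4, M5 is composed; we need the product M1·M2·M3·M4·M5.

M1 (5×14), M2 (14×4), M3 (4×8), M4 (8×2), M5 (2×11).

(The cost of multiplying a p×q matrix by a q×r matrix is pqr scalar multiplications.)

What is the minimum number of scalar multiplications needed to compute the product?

426

Adjacent pairs: M1M2 = 5·14·4 = 280; M2M3 = 14·4·8 = 448; M3M4 = 4·8·2 = 64; M4M5 = 8·2·11 = 176.
Length 3: M1..M3: k=1: 0+448+5·14·8=1008; k=2: 280+0+5·4·8=440 → min 440 | M2..M4: k=2: 0+64+14·4·2=176; k=3: 448+0+14·8·2=672 → min 176 | M3..M5: k=3: 0+176+4·8·11=528; k=4: 64+0+4·2·11=152 → min 152.
Length 4: M1..M4: k=1: 0+176+5·14·2=316; k=2: 280+64+5·4·2=384; k=3: 440+0+5·8·2=520 → min 316 | M2..M5: k=2: 0+152+14·4·11=768; k=3: 448+176+14·8·11=1856; k=4: 176+0+14·2·11=484 → min 484.
Length 5: M1..M5: k=1: 0+484+5·14·11=1254; k=2: 280+152+5·4·11=652; k=3: 440+176+5·8·11=1056; k=4: 316+0+5·2·11=426 → min 426.
Optimal order: ((M1·(M2·(M3·M4)))·M5) with cost 426.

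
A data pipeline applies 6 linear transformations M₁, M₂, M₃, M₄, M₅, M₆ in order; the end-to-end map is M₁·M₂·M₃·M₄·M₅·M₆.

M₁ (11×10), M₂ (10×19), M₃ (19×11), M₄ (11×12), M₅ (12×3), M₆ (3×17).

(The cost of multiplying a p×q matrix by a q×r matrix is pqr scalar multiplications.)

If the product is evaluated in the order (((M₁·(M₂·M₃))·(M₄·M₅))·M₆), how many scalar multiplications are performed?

4620

(M₂·M₃): 10×19 by 19×11 → 10×11, cost 10·19·11 = 2090
(M₁·(M₂·M₃)): 11×10 by 10×11 → 11×11, cost 11·10·11 = 1210; cumulative 3300
(M₄·M₅): 11×12 by 12×3 → 11×3, cost 11·12·3 = 396
((M₁·(M₂·M₃))·(M₄·M₅)): 11×11 by 11×3 → 11×3, cost 11·11·3 = 363; cumulative 4059
(((M₁·(M₂·M₃))·(M₄·M₅))·M₆): 11×3 by 3×17 → 11×17, cost 11·3·17 = 561; cumulative 4620
Total: 4620 scalar multiplications.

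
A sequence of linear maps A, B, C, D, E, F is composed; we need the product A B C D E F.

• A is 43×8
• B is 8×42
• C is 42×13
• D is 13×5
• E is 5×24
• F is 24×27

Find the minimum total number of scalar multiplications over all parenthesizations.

15175

Adjacent pairs: AB = 43·8·42 = 14448; BC = 8·42·13 = 4368; CD = 42·13·5 = 2730; DE = 13·5·24 = 1560; EF = 5·24·27 = 3240.
Length 3: A..C: k=1: 0+4368+43·8·13=8840; k=2: 14448+0+43·42·13=37926 → min 8840 | B..D: k=2: 0+2730+8·42·5=4410; k=3: 4368+0+8·13·5=4888 → min 4410 | C..E: k=3: 0+1560+42·13·24=14664; k=4: 2730+0+42·5·24=7770 → min 7770 | D..F: k=4: 0+3240+13·5·27=4995; k=5: 1560+0+13·24·27=9984 → min 4995.
Length 4: A..D: k=1: 0+4410+43·8·5=6130; k=2: 14448+2730+43·42·5=26208; k=3: 8840+0+43·13·5=11635 → min 6130 | B..E: k=2: 0+7770+8·42·24=15834; k=3: 4368+1560+8·13·24=8424; k=4: 4410+0+8·5·24=5370 → min 5370 | C..F: k=3: 0+4995+42·13·27=19737; k=4: 2730+3240+42·5·27=11640; k=5: 7770+0+42·24·27=34986 → min 11640.
Length 5: A..E: k=1: 0+5370+43·8·24=13626; k=2: 14448+7770+43·42·24=65562; k=3: 8840+1560+43·13·24=23816; k=4: 6130+0+43·5·24=11290 → min 11290 | B..F: k=2: 0+11640+8·42·27=20712; k=3: 4368+4995+8·13·27=12171; k=4: 4410+3240+8·5·27=8730; k=5: 5370+0+8·24·27=10554 → min 8730.
Length 6: A..F: k=1: 0+8730+43·8·27=18018; k=2: 14448+11640+43·42·27=74850; k=3: 8840+4995+43·13·27=28928; k=4: 6130+3240+43·5·27=15175; k=5: 11290+0+43·24·27=39154 → min 15175.
Optimal order: ((A (B (C D))) (E F)) with cost 15175.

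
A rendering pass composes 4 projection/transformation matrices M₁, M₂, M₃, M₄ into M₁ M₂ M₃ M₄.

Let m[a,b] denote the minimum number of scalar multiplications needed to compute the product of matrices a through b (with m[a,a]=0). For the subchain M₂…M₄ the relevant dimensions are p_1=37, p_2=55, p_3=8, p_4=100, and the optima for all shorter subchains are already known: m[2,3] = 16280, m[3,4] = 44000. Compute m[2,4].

45880

m[2,4] = min over k∈[2,3] of m[2,k]+m[k+1,4]+p_{1}·p_k·p_{4}.
k=2: 0 + 44000 + 37·55·100 = 247500; k=3: 16280 + 0 + 37·8·100 = 45880.
Minimum: 45880 at k=3.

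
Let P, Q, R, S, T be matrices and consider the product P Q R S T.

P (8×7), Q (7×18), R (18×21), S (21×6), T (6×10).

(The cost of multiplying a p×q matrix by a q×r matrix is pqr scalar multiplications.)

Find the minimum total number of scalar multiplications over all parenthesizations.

Adjacent pairs: PQ = 8·7·18 = 1008; QR = 7·18·21 = 2646; RS = 18·21·6 = 2268; ST = 21·6·10 = 1260.
Length 3: P..R: k=1: 0+2646+8·7·21=3822; k=2: 1008+0+8·18·21=4032 → min 3822 | Q..S: k=2: 0+2268+7·18·6=3024; k=3: 2646+0+7·21·6=3528 → min 3024 | R..T: k=3: 0+1260+18·21·10=5040; k=4: 2268+0+18·6·10=3348 → min 3348.
Length 4: P..S: k=1: 0+3024+8·7·6=3360; k=2: 1008+2268+8·18·6=4140; k=3: 3822+0+8·21·6=4830 → min 3360 | Q..T: k=2: 0+3348+7·18·10=4608; k=3: 2646+1260+7·21·10=5376; k=4: 3024+0+7·6·10=3444 → min 3444.
Length 5: P..T: k=1: 0+3444+8·7·10=4004; k=2: 1008+3348+8·18·10=5796; k=3: 3822+1260+8·21·10=6762; k=4: 3360+0+8·6·10=3840 → min 3840.
Optimal order: ((P (Q (R S))) T) with cost 3840.

3840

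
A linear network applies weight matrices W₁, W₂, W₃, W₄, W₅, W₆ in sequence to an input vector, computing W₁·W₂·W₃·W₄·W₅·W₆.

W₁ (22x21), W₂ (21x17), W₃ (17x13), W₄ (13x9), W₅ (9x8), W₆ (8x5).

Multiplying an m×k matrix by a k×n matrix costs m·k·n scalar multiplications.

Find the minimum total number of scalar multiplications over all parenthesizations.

Adjacent pairs: W₁W₂ = 22·21·17 = 7854; W₂W₃ = 21·17·13 = 4641; W₃W₄ = 17·13·9 = 1989; W₄W₅ = 13·9·8 = 936; W₅W₆ = 9·8·5 = 360.
Length 3: W₁..W₃: k=1: 0+4641+22·21·13=10647; k=2: 7854+0+22·17·13=12716 → min 10647 | W₂..W₄: k=2: 0+1989+21·17·9=5202; k=3: 4641+0+21·13·9=7098 → min 5202 | W₃..W₅: k=3: 0+936+17·13·8=2704; k=4: 1989+0+17·9·8=3213 → min 2704 | W₄..W₆: k=4: 0+360+13·9·5=945; k=5: 936+0+13·8·5=1456 → min 945.
Length 4: W₁..W₄: k=1: 0+5202+22·21·9=9360; k=2: 7854+1989+22·17·9=13209; k=3: 10647+0+22·13·9=13221 → min 9360 | W₂..W₅: k=2: 0+2704+21·17·8=5560; k=3: 4641+936+21·13·8=7761; k=4: 5202+0+21·9·8=6714 → min 5560 | W₃..W₆: k=3: 0+945+17·13·5=2050; k=4: 1989+360+17·9·5=3114; k=5: 2704+0+17·8·5=3384 → min 2050.
Length 5: W₁..W₅: k=1: 0+5560+22·21·8=9256; k=2: 7854+2704+22·17·8=13550; k=3: 10647+936+22·13·8=13871; k=4: 9360+0+22·9·8=10944 → min 9256 | W₂..W₆: k=2: 0+2050+21·17·5=3835; k=3: 4641+945+21·13·5=6951; k=4: 5202+360+21·9·5=6507; k=5: 5560+0+21·8·5=6400 → min 3835.
Length 6: W₁..W₆: k=1: 0+3835+22·21·5=6145; k=2: 7854+2050+22·17·5=11774; k=3: 10647+945+22·13·5=13022; k=4: 9360+360+22·9·5=10710; k=5: 9256+0+22·8·5=10136 → min 6145.
Optimal order: (W₁·(W₂·(W₃·(W₄·(W₅·W₆))))) with cost 6145.

6145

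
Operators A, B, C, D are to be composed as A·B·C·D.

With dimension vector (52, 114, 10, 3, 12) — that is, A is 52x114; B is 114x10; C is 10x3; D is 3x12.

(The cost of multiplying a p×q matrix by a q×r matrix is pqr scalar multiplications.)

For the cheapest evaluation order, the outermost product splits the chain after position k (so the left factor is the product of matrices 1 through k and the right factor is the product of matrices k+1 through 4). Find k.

Adjacent pairs: AB = 52·114·10 = 59280; BC = 114·10·3 = 3420; CD = 10·3·12 = 360.
Length 3: A..C: k=1: 0+3420+52·114·3=21204; k=2: 59280+0+52·10·3=60840 → min 21204 | B..D: k=2: 0+360+114·10·12=14040; k=3: 3420+0+114·3·12=7524 → min 7524.
Top-level splits: k=1: (A..A)·(B..D) → 0+7524+52·114·12 = 78660; k=2: (A..B)·(C..D) → 59280+360+52·10·12 = 65880; k=3: (A..C)·(D..D) → 21204+0+52·3·12 = 23076.
Best split is after C, i.e. k = 3.

3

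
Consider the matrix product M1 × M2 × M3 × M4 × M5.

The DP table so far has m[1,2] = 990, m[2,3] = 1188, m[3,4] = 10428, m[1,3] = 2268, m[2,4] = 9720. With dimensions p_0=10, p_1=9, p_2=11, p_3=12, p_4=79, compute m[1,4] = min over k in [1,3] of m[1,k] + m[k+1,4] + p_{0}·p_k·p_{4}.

m[1,4] = min over k∈[1,3] of m[1,k]+m[k+1,4]+p_{0}·p_k·p_{4}.
k=1: 0 + 9720 + 10·9·79 = 16830; k=2: 990 + 10428 + 10·11·79 = 20108; k=3: 2268 + 0 + 10·12·79 = 11748.
Minimum: 11748 at k=3.

11748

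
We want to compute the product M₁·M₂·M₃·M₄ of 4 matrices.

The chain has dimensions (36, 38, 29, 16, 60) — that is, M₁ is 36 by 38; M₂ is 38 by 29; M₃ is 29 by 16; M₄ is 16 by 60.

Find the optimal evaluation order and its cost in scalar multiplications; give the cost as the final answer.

Adjacent pairs: M₁M₂ = 36·38·29 = 39672; M₂M₃ = 38·29·16 = 17632; M₃M₄ = 29·16·60 = 27840.
Length 3: M₁..M₃: k=1: 0+17632+36·38·16=39520; k=2: 39672+0+36·29·16=56376 → min 39520 | M₂..M₄: k=2: 0+27840+38·29·60=93960; k=3: 17632+0+38·16·60=54112 → min 54112.
Length 4: M₁..M₄: k=1: 0+54112+36·38·60=136192; k=2: 39672+27840+36·29·60=130152; k=3: 39520+0+36·16·60=74080 → min 74080.
Optimal parenthesization: ((M₁·(M₂·M₃))·M₄) with cost 74080.

74080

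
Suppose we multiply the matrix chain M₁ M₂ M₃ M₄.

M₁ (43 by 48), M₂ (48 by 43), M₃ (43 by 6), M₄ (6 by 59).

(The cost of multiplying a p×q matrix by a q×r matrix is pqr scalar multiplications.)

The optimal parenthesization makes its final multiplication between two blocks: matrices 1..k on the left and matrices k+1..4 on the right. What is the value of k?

Adjacent pairs: M₁M₂ = 43·48·43 = 88752; M₂M₃ = 48·43·6 = 12384; M₃M₄ = 43·6·59 = 15222.
Length 3: M₁..M₃: k=1: 0+12384+43·48·6=24768; k=2: 88752+0+43·43·6=99846 → min 24768 | M₂..M₄: k=2: 0+15222+48·43·59=136998; k=3: 12384+0+48·6·59=29376 → min 29376.
Top-level splits: k=1: (M₁..M₁)·(M₂..M₄) → 0+29376+43·48·59 = 151152; k=2: (M₁..M₂)·(M₃..M₄) → 88752+15222+43·43·59 = 213065; k=3: (M₁..M₃)·(M₄..M₄) → 24768+0+43·6·59 = 39990.
Best split is after M₃, i.e. k = 3.

3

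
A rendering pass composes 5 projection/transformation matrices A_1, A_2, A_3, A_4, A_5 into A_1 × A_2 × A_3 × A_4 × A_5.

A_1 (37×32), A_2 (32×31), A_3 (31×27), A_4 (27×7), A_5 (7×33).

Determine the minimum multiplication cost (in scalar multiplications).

29638

Adjacent pairs: A_1A_2 = 37·32·31 = 36704; A_2A_3 = 32·31·27 = 26784; A_3A_4 = 31·27·7 = 5859; A_4A_5 = 27·7·33 = 6237.
Length 3: A_1..A_3: k=1: 0+26784+37·32·27=58752; k=2: 36704+0+37·31·27=67673 → min 58752 | A_2..A_4: k=2: 0+5859+32·31·7=12803; k=3: 26784+0+32·27·7=32832 → min 12803 | A_3..A_5: k=3: 0+6237+31·27·33=33858; k=4: 5859+0+31·7·33=13020 → min 13020.
Length 4: A_1..A_4: k=1: 0+12803+37·32·7=21091; k=2: 36704+5859+37·31·7=50592; k=3: 58752+0+37·27·7=65745 → min 21091 | A_2..A_5: k=2: 0+13020+32·31·33=45756; k=3: 26784+6237+32·27·33=61533; k=4: 12803+0+32·7·33=20195 → min 20195.
Length 5: A_1..A_5: k=1: 0+20195+37·32·33=59267; k=2: 36704+13020+37·31·33=87575; k=3: 58752+6237+37·27·33=97956; k=4: 21091+0+37·7·33=29638 → min 29638.
Optimal order: ((A_1 × (A_2 × (A_3 × A_4))) × A_5) with cost 29638.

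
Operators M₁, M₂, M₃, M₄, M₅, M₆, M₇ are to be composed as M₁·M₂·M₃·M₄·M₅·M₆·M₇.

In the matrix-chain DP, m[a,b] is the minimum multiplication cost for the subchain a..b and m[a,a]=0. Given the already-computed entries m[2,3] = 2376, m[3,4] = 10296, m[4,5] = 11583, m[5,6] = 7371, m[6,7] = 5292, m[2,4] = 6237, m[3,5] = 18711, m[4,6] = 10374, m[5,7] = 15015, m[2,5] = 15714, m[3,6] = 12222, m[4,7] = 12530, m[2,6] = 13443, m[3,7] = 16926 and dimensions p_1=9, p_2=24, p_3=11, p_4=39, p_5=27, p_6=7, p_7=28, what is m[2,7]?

m[2,7] = min over k∈[2,6] of m[2,k]+m[k+1,7]+p_{1}·p_k·p_{7}.
k=2: 0 + 16926 + 9·24·28 = 22974; k=3: 2376 + 12530 + 9·11·28 = 17678; k=4: 6237 + 15015 + 9·39·28 = 31080; k=5: 15714 + 5292 + 9·27·28 = 27810; k=6: 13443 + 0 + 9·7·28 = 15207.
Minimum: 15207 at k=6.

15207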